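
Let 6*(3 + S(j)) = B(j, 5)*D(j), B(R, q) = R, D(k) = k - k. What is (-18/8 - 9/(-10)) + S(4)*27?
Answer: -1647/20 ≈ -82.350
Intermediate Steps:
D(k) = 0
S(j) = -3 (S(j) = -3 + (j*0)/6 = -3 + (⅙)*0 = -3 + 0 = -3)
(-18/8 - 9/(-10)) + S(4)*27 = (-18/8 - 9/(-10)) - 3*27 = (-18*⅛ - 9*(-⅒)) - 81 = (-9/4 + 9/10) - 81 = -27/20 - 81 = -1647/20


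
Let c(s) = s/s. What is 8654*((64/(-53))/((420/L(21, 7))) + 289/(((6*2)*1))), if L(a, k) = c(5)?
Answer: 773135379/3710 ≈ 2.0839e+5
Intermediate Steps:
c(s) = 1
L(a, k) = 1
8654*((64/(-53))/((420/L(21, 7))) + 289/(((6*2)*1))) = 8654*((64/(-53))/((420/1)) + 289/(((6*2)*1))) = 8654*((64*(-1/53))/((420*1)) + 289/((12*1))) = 8654*(-64/53/420 + 289/12) = 8654*(-64/53*1/420 + 289*(1/12)) = 8654*(-16/5565 + 289/12) = 8654*(178677/7420) = 773135379/3710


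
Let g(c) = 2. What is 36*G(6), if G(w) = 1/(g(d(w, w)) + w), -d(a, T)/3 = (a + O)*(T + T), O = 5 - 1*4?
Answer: 9/2 ≈ 4.5000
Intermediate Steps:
O = 1 (O = 5 - 4 = 1)
d(a, T) = -6*T*(1 + a) (d(a, T) = -3*(a + 1)*(T + T) = -3*(1 + a)*2*T = -6*T*(1 + a))
G(w) = 1/(2 + w)
36*G(6) = 36/(2 + 6) = 36/8 = 36*(1/8) = 9/2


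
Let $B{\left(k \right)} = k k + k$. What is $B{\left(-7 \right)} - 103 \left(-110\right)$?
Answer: $11372$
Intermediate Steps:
$B{\left(k \right)} = k + k^{2}$ ($B{\left(k \right)} = k^{2} + k = k + k^{2}$)
$B{\left(-7 \right)} - 103 \left(-110\right) = - 7 \left(1 - 7\right) - 103 \left(-110\right) = \left(-7\right) \left(-6\right) - -11330 = 42 + 11330 = 11372$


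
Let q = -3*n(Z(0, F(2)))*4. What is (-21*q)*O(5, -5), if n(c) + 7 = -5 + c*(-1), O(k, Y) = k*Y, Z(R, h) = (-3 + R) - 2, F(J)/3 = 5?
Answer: 44100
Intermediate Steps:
F(J) = 15 (F(J) = 3*5 = 15)
Z(R, h) = -5 + R
O(k, Y) = Y*k
n(c) = -12 - c (n(c) = -7 + (-5 + c*(-1)) = -7 + (-5 - c) = -12 - c)
q = 84 (q = -3*(-12 - (-5 + 0))*4 = -3*(-12 - 1*(-5))*4 = -3*(-12 + 5)*4 = -3*(-7)*4 = 21*4 = 84)
(-21*q)*O(5, -5) = (-21*84)*(-5*5) = -1764*(-25) = 44100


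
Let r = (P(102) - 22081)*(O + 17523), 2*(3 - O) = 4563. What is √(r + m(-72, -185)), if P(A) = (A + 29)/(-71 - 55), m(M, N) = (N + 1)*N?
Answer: I*√593754662991/42 ≈ 18347.0*I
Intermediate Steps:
m(M, N) = N*(1 + N) (m(M, N) = (1 + N)*N = N*(1 + N))
O = -4557/2 (O = 3 - ½*4563 = 3 - 4563/2 = -4557/2 ≈ -2278.5)
P(A) = -29/126 - A/126 (P(A) = (29 + A)/(-126) = (29 + A)*(-1/126) = -29/126 - A/126)
r = -28276890931/84 (r = ((-29/126 - 1/126*102) - 22081)*(-4557/2 + 17523) = ((-29/126 - 17/21) - 22081)*(30489/2) = (-131/126 - 22081)*(30489/2) = -2782337/126*30489/2 = -28276890931/84 ≈ -3.3663e+8)
√(r + m(-72, -185)) = √(-28276890931/84 - 185*(1 - 185)) = √(-28276890931/84 - 185*(-184)) = √(-28276890931/84 + 34040) = √(-28274031571/84) = I*√593754662991/42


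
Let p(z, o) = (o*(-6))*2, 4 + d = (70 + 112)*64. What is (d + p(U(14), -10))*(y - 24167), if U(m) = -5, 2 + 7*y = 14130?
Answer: -1823902324/7 ≈ -2.6056e+8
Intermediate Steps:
y = 14128/7 (y = -2/7 + (⅐)*14130 = -2/7 + 14130/7 = 14128/7 ≈ 2018.3)
d = 11644 (d = -4 + (70 + 112)*64 = -4 + 182*64 = -4 + 11648 = 11644)
p(z, o) = -12*o (p(z, o) = -6*o*2 = -12*o)
(d + p(U(14), -10))*(y - 24167) = (11644 - 12*(-10))*(14128/7 - 24167) = (11644 + 120)*(-155041/7) = 11764*(-155041/7) = -1823902324/7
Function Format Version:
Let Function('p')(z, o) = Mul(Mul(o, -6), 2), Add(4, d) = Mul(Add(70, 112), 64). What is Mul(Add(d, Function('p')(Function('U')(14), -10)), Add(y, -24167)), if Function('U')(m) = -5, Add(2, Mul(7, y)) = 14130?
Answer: Rational(-1823902324, 7) ≈ -2.6056e+8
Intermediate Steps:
y = Rational(14128, 7) (y = Add(Rational(-2, 7), Mul(Rational(1, 7), 14130)) = Add(Rational(-2, 7), Rational(14130, 7)) = Rational(14128, 7) ≈ 2018.3)
d = 11644 (d = Add(-4, Mul(Add(70, 112), 64)) = Add(-4, Mul(182, 64)) = Add(-4, 11648) = 11644)
Function('p')(z, o) = Mul(-12, o) (Function('p')(z, o) = Mul(Mul(-6, o), 2) = Mul(-12, o))
Mul(Add(d, Function('p')(Function('U')(14), -10)), Add(y, -24167)) = Mul(Add(11644, Mul(-12, -10)), Add(Rational(14128, 7), -24167)) = Mul(Add(11644, 120), Rational(-155041, 7)) = Mul(11764, Rational(-155041, 7)) = Rational(-1823902324, 7)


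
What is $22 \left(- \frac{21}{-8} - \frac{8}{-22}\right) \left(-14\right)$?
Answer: $- \frac{1841}{2} \approx -920.5$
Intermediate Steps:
$22 \left(- \frac{21}{-8} - \frac{8}{-22}\right) \left(-14\right) = 22 \left(\left(-21\right) \left(- \frac{1}{8}\right) - - \frac{4}{11}\right) \left(-14\right) = 22 \left(\frac{21}{8} + \frac{4}{11}\right) \left(-14\right) = 22 \cdot \frac{263}{88} \left(-14\right) = \frac{263}{4} \left(-14\right) = - \frac{1841}{2}$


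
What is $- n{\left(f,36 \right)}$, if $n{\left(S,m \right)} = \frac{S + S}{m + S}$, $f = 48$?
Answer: $- \frac{8}{7} \approx -1.1429$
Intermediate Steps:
$n{\left(S,m \right)} = \frac{2 S}{S + m}$
$- n{\left(f,36 \right)} = - \frac{2 \cdot 48}{48 + 36} = - \frac{2 \cdot 48}{84} = \left(-1\right) \frac{8}{7} = - \frac{8}{7}$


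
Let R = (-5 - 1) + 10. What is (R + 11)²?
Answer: 225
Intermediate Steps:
R = 4 (R = -6 + 10 = 4)
(R + 11)² = (4 + 11)² = 15² = 225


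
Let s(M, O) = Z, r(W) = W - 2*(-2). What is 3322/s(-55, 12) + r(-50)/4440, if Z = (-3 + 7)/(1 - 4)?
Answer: -5531153/2220 ≈ -2491.5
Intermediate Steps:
r(W) = 4 + W (r(W) = W + 4 = 4 + W)
Z = -4/3 (Z = 4/(-3) = 4*(-⅓) = -4/3 ≈ -1.3333)
s(M, O) = -4/3
3322/s(-55, 12) + r(-50)/4440 = 3322/(-4/3) + (4 - 50)/4440 = 3322*(-¾) - 46*1/4440 = -4983/2 - 23/2220 = -5531153/2220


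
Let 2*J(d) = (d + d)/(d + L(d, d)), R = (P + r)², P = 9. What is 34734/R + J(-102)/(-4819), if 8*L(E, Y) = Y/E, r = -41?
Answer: 68208214203/2010872320 ≈ 33.920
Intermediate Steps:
L(E, Y) = Y/(8*E) (L(E, Y) = (Y/E)/8 = Y/(8*E))
R = 1024 (R = (9 - 41)² = (-32)² = 1024)
J(d) = d/(⅛ + d) (J(d) = ((d + d)/(d + d/(8*d)))/2 = ((2*d)/(d + ⅛))/2 = ((2*d)/(⅛ + d))/2 = (2*d/(⅛ + d))/2 = d/(⅛ + d))
34734/R + J(-102)/(-4819) = 34734/1024 + (8*(-102)/(1 + 8*(-102)))/(-4819) = 34734*(1/1024) + (8*(-102)/(1 - 816))*(-1/4819) = 17367/512 + (8*(-102)/(-815))*(-1/4819) = 17367/512 + (8*(-102)*(-1/815))*(-1/4819) = 17367/512 + (816/815)*(-1/4819) = 17367/512 - 816/3927485 = 68208214203/2010872320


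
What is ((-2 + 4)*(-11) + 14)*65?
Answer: -520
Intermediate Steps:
((-2 + 4)*(-11) + 14)*65 = (2*(-11) + 14)*65 = (-22 + 14)*65 = -8*65 = -520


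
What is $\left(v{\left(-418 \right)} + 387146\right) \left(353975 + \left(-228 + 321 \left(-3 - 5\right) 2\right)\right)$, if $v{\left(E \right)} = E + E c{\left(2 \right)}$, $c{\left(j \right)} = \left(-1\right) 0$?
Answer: $134817634808$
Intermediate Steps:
$c{\left(j \right)} = 0$
$v{\left(E \right)} = E$ ($v{\left(E \right)} = E + E 0 = E + 0 = E$)
$\left(v{\left(-418 \right)} + 387146\right) \left(353975 + \left(-228 + 321 \left(-3 - 5\right) 2\right)\right) = \left(-418 + 387146\right) \left(353975 + \left(-228 + 321 \left(-3 - 5\right) 2\right)\right) = 386728 \left(353975 + \left(-228 + 321 \left(\left(-8\right) 2\right)\right)\right) = 386728 \left(353975 + \left(-228 + 321 \left(-16\right)\right)\right) = 386728 \left(353975 - 5364\right) = 386728 \cdot 348611 = 134817634808$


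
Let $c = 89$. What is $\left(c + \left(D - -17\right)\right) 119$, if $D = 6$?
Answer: $13328$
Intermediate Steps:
$\left(c + \left(D - -17\right)\right) 119 = \left(89 + \left(6 - -17\right)\right) 119 = \left(89 + \left(6 + 17\right)\right) 119 = \left(89 + 23\right) 119 = 112 \cdot 119 = 13328$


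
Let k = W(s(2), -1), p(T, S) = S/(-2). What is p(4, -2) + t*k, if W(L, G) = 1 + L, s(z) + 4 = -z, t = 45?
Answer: -224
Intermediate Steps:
p(T, S) = -S/2 (p(T, S) = S*(-1/2) = -S/2)
s(z) = -4 - z
k = -5 (k = 1 + (-4 - 1*2) = 1 + (-4 - 2) = 1 - 6 = -5)
p(4, -2) + t*k = -1/2*(-2) + 45*(-5) = 1 - 225 = -224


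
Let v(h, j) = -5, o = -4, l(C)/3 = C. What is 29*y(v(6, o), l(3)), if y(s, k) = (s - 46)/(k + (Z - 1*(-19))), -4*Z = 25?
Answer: -68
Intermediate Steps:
Z = -25/4 (Z = -1/4*25 = -25/4 ≈ -6.2500)
l(C) = 3*C
y(s, k) = (-46 + s)/(51/4 + k) (y(s, k) = (s - 46)/(k + (-25/4 - 1*(-19))) = (-46 + s)/(k + (-25/4 + 19)) = (-46 + s)/(k + 51/4) = (-46 + s)/(51/4 + k))
29*y(v(6, o), l(3)) = 29*(4*(-46 - 5)/(51 + 4*(3*3))) = 29*(4*(-51)/(51 + 4*9)) = 29*(4*(-51)/(51 + 36)) = 29*(4*(-51)/87) = 29*(4*(1/87)*(-51)) = 29*(-68/29) = -68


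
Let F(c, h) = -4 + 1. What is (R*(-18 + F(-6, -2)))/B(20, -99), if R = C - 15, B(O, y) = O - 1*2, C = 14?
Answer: 7/6 ≈ 1.1667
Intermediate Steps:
B(O, y) = -2 + O (B(O, y) = O - 2 = -2 + O)
F(c, h) = -3
R = -1 (R = 14 - 15 = -1)
(R*(-18 + F(-6, -2)))/B(20, -99) = (-(-18 - 3))/(-2 + 20) = -1*(-21)/18 = 21*(1/18) = 7/6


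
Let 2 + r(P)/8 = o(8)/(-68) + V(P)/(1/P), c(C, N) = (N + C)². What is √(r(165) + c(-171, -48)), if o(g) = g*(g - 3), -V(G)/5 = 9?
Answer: I*√3311855/17 ≈ 107.05*I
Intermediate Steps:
V(G) = -45 (V(G) = -5*9 = -45)
c(C, N) = (C + N)²
o(g) = g*(-3 + g)
r(P) = -352/17 - 360*P (r(P) = -16 + 8*((8*(-3 + 8))/(-68) - 45*P) = -16 + 8*((8*5)*(-1/68) - 45*P) = -16 + 8*(40*(-1/68) - 45*P) = -16 + 8*(-10/17 - 45*P) = -16 + (-80/17 - 360*P) = -352/17 - 360*P)
√(r(165) + c(-171, -48)) = √((-352/17 - 360*165) + (-171 - 48)²) = √((-352/17 - 59400) + (-219)²) = √(-1010152/17 + 47961) = √(-194815/17) = I*√3311855/17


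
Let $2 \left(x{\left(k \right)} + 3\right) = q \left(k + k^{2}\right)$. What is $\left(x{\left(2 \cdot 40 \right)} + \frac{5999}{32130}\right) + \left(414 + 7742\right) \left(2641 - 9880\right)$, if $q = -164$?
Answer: $- \frac{273438448873}{4590} \approx -5.9573 \cdot 10^{7}$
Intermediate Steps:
$x{\left(k \right)} = -3 - 82 k - 82 k^{2}$ ($x{\left(k \right)} = -3 + \frac{\left(-164\right) \left(k + k^{2}\right)}{2} = -3 + \frac{- 164 k - 164 k^{2}}{2} = -3 - \left(82 k + 82 k^{2}\right) = -3 - 82 k - 82 k^{2}$)
$\left(x{\left(2 \cdot 40 \right)} + \frac{5999}{32130}\right) + \left(414 + 7742\right) \left(2641 - 9880\right) = \left(\left(-3 - 82 \cdot 2 \cdot 40 - 82 \left(2 \cdot 40\right)^{2}\right) + \frac{5999}{32130}\right) + \left(414 + 7742\right) \left(2641 - 9880\right) = \left(\left(-3 - 6560 - 82 \cdot 80^{2}\right) + 5999 \cdot \frac{1}{32130}\right) + 8156 \left(-7239\right) = \left(\left(-3 - 6560 - 524800\right) + \frac{857}{4590}\right) - 59041284 = \left(-531363 + \frac{857}{4590}\right) - 59041284 = - \frac{2438955313}{4590} - 59041284 = - \frac{273438448873}{4590}$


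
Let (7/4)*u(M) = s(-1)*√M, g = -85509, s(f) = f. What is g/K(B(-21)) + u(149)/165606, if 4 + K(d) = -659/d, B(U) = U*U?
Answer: 37709469/2423 - 2*√149/579621 ≈ 15563.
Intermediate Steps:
B(U) = U²
u(M) = -4*√M/7 (u(M) = 4*(-√M)/7 = -4*√M/7)
K(d) = -4 - 659/d
g/K(B(-21)) + u(149)/165606 = -85509/(-4 - 659/((-21)²)) - 4*√149/7/165606 = -85509/(-4 - 659/441) - 4*√149/7*(1/165606) = -85509/(-4 - 659*1/441) - 2*√149/579621 = -85509/(-4 - 659/441) - 2*√149/579621 = -85509/(-2423/441) - 2*√149/579621 = -85509*(-441/2423) - 2*√149/579621 = 37709469/2423 - 2*√149/579621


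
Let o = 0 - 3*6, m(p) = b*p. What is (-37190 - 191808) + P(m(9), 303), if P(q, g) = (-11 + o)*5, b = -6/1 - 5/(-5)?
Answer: -229143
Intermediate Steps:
b = -5 (b = -6*1 - 5*(-⅕) = -6 + 1 = -5)
m(p) = -5*p
o = -18 (o = 0 - 18 = -18)
P(q, g) = -145 (P(q, g) = (-11 - 18)*5 = -29*5 = -145)
(-37190 - 191808) + P(m(9), 303) = (-37190 - 191808) - 145 = -228998 - 145 = -229143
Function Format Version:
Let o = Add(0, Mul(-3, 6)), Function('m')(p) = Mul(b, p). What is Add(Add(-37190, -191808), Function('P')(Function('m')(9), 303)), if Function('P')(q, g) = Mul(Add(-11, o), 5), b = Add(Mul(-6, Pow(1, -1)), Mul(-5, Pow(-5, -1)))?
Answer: -229143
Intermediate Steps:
b = -5 (b = Add(Mul(-6, 1), Mul(-5, Rational(-1, 5))) = Add(-6, 1) = -5)
Function('m')(p) = Mul(-5, p)
o = -18 (o = Add(0, -18) = -18)
Function('P')(q, g) = -145 (Function('P')(q, g) = Mul(Add(-11, -18), 5) = Mul(-29, 5) = -145)
Add(Add(-37190, -191808), Function('P')(Function('m')(9), 303)) = Add(Add(-37190, -191808), -145) = Add(-228998, -145) = -229143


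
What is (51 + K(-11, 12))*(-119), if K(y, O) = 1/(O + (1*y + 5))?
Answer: -36533/6 ≈ -6088.8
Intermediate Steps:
K(y, O) = 1/(5 + O + y) (K(y, O) = 1/(O + (y + 5)) = 1/(O + (5 + y)) = 1/(5 + O + y))
(51 + K(-11, 12))*(-119) = (51 + 1/(5 + 12 - 11))*(-119) = (51 + 1/6)*(-119) = (307/6)*(-119) = -36533/6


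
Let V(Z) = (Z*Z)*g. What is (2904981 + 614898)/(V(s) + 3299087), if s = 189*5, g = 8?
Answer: 3519879/10443287 ≈ 0.33705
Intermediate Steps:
s = 945
V(Z) = 8*Z² (V(Z) = (Z*Z)*8 = Z²*8 = 8*Z²)
(2904981 + 614898)/(V(s) + 3299087) = (2904981 + 614898)/(8*945² + 3299087) = 3519879/(8*893025 + 3299087) = 3519879/(7144200 + 3299087) = 3519879/10443287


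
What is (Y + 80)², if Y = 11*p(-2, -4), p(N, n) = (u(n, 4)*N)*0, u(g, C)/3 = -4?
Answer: 6400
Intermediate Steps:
u(g, C) = -12 (u(g, C) = 3*(-4) = -12)
p(N, n) = 0 (p(N, n) = -12*N*0 = 0)
Y = 0 (Y = 11*0 = 0)
(Y + 80)² = (0 + 80)² = 80² = 6400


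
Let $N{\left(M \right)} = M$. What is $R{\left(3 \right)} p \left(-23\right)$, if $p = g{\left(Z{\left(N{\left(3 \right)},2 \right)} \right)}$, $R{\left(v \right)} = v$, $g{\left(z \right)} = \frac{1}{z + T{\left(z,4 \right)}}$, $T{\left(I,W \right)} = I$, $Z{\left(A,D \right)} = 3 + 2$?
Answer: $- \frac{69}{10} \approx -6.9$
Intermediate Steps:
$Z{\left(A,D \right)} = 5$
$g{\left(z \right)} = \frac{1}{2 z}$ ($g{\left(z \right)} = \frac{1}{z + z} = \frac{1}{2 z}$)
$p = \frac{1}{10}$ ($p = \frac{1}{2 \cdot 5} = \frac{1}{2} \cdot \frac{1}{5} = \frac{1}{10} \approx 0.1$)
$R{\left(3 \right)} p \left(-23\right) = 3 \cdot \frac{1}{10} \left(-23\right) = \frac{3}{10} \left(-23\right) = - \frac{69}{10}$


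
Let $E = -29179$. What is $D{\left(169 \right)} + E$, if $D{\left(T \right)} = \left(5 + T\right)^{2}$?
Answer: $1097$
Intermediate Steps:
$D{\left(169 \right)} + E = \left(5 + 169\right)^{2} - 29179 = 174^{2} - 29179 = 30276 - 29179 = 1097$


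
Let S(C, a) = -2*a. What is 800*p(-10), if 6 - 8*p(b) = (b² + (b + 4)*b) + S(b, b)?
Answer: -17400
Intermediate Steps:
p(b) = ¾ - b²/8 + b/4 - b*(4 + b)/8 (p(b) = ¾ - ((b² + (b + 4)*b) - 2*b)/8 = ¾ - ((b² + (4 + b)*b) - 2*b)/8 = ¾ - ((b² + b*(4 + b)) - 2*b)/8 = ¾ - (b² - 2*b + b*(4 + b))/8 = ¾ + (-b²/8 + b/4 - b*(4 + b)/8) = ¾ - b²/8 + b/4 - b*(4 + b)/8)
800*p(-10) = 800*(¾ - ¼*(-10) - ¼*(-10)²) = 800*(¾ + 5/2 - ¼*100) = 800*(¾ + 5/2 - 25) = 800*(-87/4) = -17400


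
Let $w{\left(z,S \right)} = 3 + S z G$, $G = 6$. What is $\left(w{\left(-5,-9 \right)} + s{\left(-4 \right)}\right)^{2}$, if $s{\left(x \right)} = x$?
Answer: $72361$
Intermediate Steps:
$w{\left(z,S \right)} = 3 + 6 S z$ ($w{\left(z,S \right)} = 3 + S z 6 = 3 + 6 S z$)
$\left(w{\left(-5,-9 \right)} + s{\left(-4 \right)}\right)^{2} = \left(\left(3 + 6 \left(-9\right) \left(-5\right)\right) - 4\right)^{2} = \left(\left(3 + 270\right) - 4\right)^{2} = \left(273 - 4\right)^{2} = 269^{2} = 72361$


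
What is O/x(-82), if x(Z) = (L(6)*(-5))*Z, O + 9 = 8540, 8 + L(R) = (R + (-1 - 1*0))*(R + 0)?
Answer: 8531/9020 ≈ 0.94579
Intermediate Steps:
L(R) = -8 + R*(-1 + R) (L(R) = -8 + (R + (-1 - 1*0))*(R + 0) = -8 + (R + (-1 + 0))*R = -8 + (R - 1)*R = -8 + (-1 + R)*R = -8 + R*(-1 + R))
O = 8531 (O = -9 + 8540 = 8531)
x(Z) = -110*Z (x(Z) = ((-8 + 6² - 1*6)*(-5))*Z = ((-8 + 36 - 6)*(-5))*Z = (22*(-5))*Z = -110*Z)
O/x(-82) = 8531/((-110*(-82))) = 8531/9020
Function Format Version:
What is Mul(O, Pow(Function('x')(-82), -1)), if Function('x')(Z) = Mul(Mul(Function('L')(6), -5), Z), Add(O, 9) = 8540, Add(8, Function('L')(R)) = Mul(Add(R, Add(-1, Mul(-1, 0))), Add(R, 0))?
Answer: Rational(8531, 9020) ≈ 0.94579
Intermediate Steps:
Function('L')(R) = Add(-8, Mul(R, Add(-1, R))) (Function('L')(R) = Add(-8, Mul(Add(R, Add(-1, Mul(-1, 0))), Add(R, 0))) = Add(-8, Mul(Add(R, Add(-1, 0)), R)) = Add(-8, Mul(Add(R, -1), R)) = Add(-8, Mul(Add(-1, R), R)) = Add(-8, Mul(R, Add(-1, R))))
O = 8531 (O = Add(-9, 8540) = 8531)
Function('x')(Z) = Mul(-110, Z) (Function('x')(Z) = Mul(Mul(Add(-8, Pow(6, 2), Mul(-1, 6)), -5), Z) = Mul(Mul(Add(-8, 36, -6), -5), Z) = Mul(Mul(22, -5), Z) = Mul(-110, Z))
Mul(O, Pow(Function('x')(-82), -1)) = Mul(8531, Pow(Mul(-110, -82), -1)) = Mul(8531, Pow(9020, -1)) = Mul(8531, Rational(1, 9020)) = Rational(8531, 9020)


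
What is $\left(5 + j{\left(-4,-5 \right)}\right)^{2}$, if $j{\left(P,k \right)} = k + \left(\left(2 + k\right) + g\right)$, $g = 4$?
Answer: $1$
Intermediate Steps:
$j{\left(P,k \right)} = 6 + 2 k$ ($j{\left(P,k \right)} = k + \left(\left(2 + k\right) + 4\right) = k + \left(6 + k\right) = 6 + 2 k$)
$\left(5 + j{\left(-4,-5 \right)}\right)^{2} = \left(5 + \left(6 + 2 \left(-5\right)\right)\right)^{2} = \left(5 + \left(6 - 10\right)\right)^{2} = \left(5 - 4\right)^{2} = 1^{2} = 1$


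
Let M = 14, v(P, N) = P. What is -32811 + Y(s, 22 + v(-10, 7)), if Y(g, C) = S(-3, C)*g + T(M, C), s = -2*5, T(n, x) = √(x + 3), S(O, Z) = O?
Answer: -32781 + √15 ≈ -32777.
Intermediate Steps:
T(n, x) = √(3 + x)
s = -10
Y(g, C) = √(3 + C) - 3*g (Y(g, C) = -3*g + √(3 + C) = √(3 + C) - 3*g)
-32811 + Y(s, 22 + v(-10, 7)) = -32811 + (√(3 + (22 - 10)) - 3*(-10)) = -32811 + (√(3 + 12) + 30) = -32811 + (√15 + 30) = -32811 + (30 + √15) = -32781 + √15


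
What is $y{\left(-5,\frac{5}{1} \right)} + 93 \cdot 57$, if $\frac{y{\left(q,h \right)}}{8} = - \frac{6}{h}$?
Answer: $\frac{26457}{5} \approx 5291.4$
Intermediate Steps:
$y{\left(q,h \right)} = - \frac{48}{h}$ ($y{\left(q,h \right)} = 8 \left(- \frac{6}{h}\right) = - \frac{48}{h}$)
$y{\left(-5,\frac{5}{1} \right)} + 93 \cdot 57 = - \frac{48}{5 \cdot 1^{-1}} + 93 \cdot 57 = - \frac{48}{5 \cdot 1} + 5301 = - \frac{48}{5} + 5301 = \frac{26457}{5}$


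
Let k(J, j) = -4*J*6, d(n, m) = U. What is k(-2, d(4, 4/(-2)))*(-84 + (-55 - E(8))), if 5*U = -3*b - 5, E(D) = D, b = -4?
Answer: -7056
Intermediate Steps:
U = 7/5 (U = (-3*(-4) - 5)/5 = (12 - 5)/5 = (⅕)*7 = 7/5 ≈ 1.4000)
d(n, m) = 7/5
k(J, j) = -24*J
k(-2, d(4, 4/(-2)))*(-84 + (-55 - E(8))) = (-24*(-2))*(-84 + (-55 - 1*8)) = 48*(-84 + (-55 - 8)) = 48*(-84 - 63) = 48*(-147) = -7056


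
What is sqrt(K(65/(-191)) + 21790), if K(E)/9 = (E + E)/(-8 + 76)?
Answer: 5*sqrt(36756994618)/6494 ≈ 147.61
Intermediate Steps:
K(E) = 9*E/34 (K(E) = 9*((E + E)/(-8 + 76)) = 9*((2*E)/68) = 9*((2*E)*(1/68)) = 9*(E/34) = 9*E/34)
sqrt(K(65/(-191)) + 21790) = sqrt(9*(65/(-191))/34 + 21790) = sqrt(9*(65*(-1/191))/34 + 21790) = sqrt((9/34)*(-65/191) + 21790) = sqrt(-585/6494 + 21790) = sqrt(141503675/6494) = 5*sqrt(36756994618)/6494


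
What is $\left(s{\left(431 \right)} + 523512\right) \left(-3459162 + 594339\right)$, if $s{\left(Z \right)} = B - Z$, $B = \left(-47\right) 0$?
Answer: $-1498534479663$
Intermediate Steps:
$B = 0$
$s{\left(Z \right)} = - Z$ ($s{\left(Z \right)} = 0 - Z = - Z$)
$\left(s{\left(431 \right)} + 523512\right) \left(-3459162 + 594339\right) = \left(\left(-1\right) 431 + 523512\right) \left(-3459162 + 594339\right) = \left(-431 + 523512\right) \left(-2864823\right) = 523081 \left(-2864823\right) = -1498534479663$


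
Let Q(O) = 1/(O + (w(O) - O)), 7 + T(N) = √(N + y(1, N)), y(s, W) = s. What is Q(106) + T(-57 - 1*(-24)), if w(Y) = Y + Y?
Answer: -1483/212 + 4*I*√2 ≈ -6.9953 + 5.6569*I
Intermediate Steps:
T(N) = -7 + √(1 + N) (T(N) = -7 + √(N + 1) = -7 + √(1 + N))
w(Y) = 2*Y
Q(O) = 1/(2*O) (Q(O) = 1/(O + (2*O - O)) = 1/(O + O) = 1/(2*O))
Q(106) + T(-57 - 1*(-24)) = (½)/106 + (-7 + √(1 + (-57 - 1*(-24)))) = (½)*(1/106) + (-7 + √(1 + (-57 + 24))) = 1/212 + (-7 + √(1 - 33)) = 1/212 + (-7 + √(-32)) = 1/212 + (-7 + 4*I*√2) = -1483/212 + 4*I*√2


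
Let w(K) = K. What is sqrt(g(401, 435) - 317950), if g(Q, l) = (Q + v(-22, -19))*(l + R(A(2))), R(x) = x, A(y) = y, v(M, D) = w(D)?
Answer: 2*I*sqrt(37754) ≈ 388.61*I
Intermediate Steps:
v(M, D) = D
g(Q, l) = (-19 + Q)*(2 + l) (g(Q, l) = (Q - 19)*(l + 2) = (-19 + Q)*(2 + l))
sqrt(g(401, 435) - 317950) = sqrt((-38 - 19*435 + 2*401 + 401*435) - 317950) = sqrt((-38 - 8265 + 802 + 174435) - 317950) = sqrt(166934 - 317950) = sqrt(-151016) = 2*I*sqrt(37754)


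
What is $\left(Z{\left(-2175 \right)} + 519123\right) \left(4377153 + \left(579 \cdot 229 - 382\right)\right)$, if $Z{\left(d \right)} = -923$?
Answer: $2336751388400$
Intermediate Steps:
$\left(Z{\left(-2175 \right)} + 519123\right) \left(4377153 + \left(579 \cdot 229 - 382\right)\right) = \left(-923 + 519123\right) \left(4377153 + \left(579 \cdot 229 - 382\right)\right) = 518200 \left(4377153 + \left(132591 - 382\right)\right) = 518200 \left(4377153 + 132209\right) = 518200 \cdot 4509362 = 2336751388400$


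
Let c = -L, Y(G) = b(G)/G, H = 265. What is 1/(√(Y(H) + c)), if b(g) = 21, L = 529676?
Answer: -I*√37196491535/140364119 ≈ -0.001374*I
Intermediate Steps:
Y(G) = 21/G
c = -529676 (c = -1*529676 = -529676)
1/(√(Y(H) + c)) = 1/(√(21/265 - 529676)) = 1/(√(-140364119/265)) = 1/(I*√37196491535/265) = -I*√37196491535/140364119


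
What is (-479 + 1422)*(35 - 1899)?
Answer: -1757752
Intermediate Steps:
(-479 + 1422)*(35 - 1899) = 943*(-1864) = -1757752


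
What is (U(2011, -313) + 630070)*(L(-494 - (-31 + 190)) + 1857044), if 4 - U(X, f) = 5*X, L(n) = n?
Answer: 1150997691429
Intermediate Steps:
U(X, f) = 4 - 5*X
(U(2011, -313) + 630070)*(L(-494 - (-31 + 190)) + 1857044) = ((4 - 5*2011) + 630070)*((-494 - (-31 + 190)) + 1857044) = ((4 - 10055) + 630070)*((-494 - 1*159) + 1857044) = (-10051 + 630070)*((-494 - 159) + 1857044) = 620019*(-653 + 1857044) = 620019*1856391 = 1150997691429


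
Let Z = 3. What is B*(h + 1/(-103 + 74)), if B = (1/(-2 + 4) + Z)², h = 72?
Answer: 102263/116 ≈ 881.58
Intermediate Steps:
B = 49/4 (B = (1/(-2 + 4) + 3)² = (1/2 + 3)² = (½ + 3)² = (7/2)² = 49/4 ≈ 12.250)
B*(h + 1/(-103 + 74)) = 49*(72 + 1/(-103 + 74))/4 = 49*(72 + 1/(-29))/4 = 49*(72 - 1/29)/4 = (49/4)*(2087/29) = 102263/116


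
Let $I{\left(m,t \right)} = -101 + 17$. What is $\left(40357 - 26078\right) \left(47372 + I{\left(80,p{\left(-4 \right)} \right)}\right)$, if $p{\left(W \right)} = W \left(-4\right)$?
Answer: $675225352$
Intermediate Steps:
$p{\left(W \right)} = - 4 W$
$I{\left(m,t \right)} = -84$
$\left(40357 - 26078\right) \left(47372 + I{\left(80,p{\left(-4 \right)} \right)}\right) = \left(40357 - 26078\right) \left(47372 - 84\right) = 14279 \cdot 47288 = 675225352$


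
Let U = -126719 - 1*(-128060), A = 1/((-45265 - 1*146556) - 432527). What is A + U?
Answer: 837250667/624348 ≈ 1341.0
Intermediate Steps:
A = -1/624348 (A = 1/((-45265 - 146556) - 432527) = 1/(-191821 - 432527) = 1/(-624348) = -1/624348 ≈ -1.6017e-6)
U = 1341 (U = -126719 + 128060 = 1341)
A + U = -1/624348 + 1341 = 837250667/624348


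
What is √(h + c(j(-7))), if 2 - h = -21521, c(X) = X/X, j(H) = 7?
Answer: 2*√5381 ≈ 146.71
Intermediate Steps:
c(X) = 1
h = 21523 (h = 2 - 1*(-21521) = 2 + 21521 = 21523)
√(h + c(j(-7))) = √(21523 + 1) = √21524 = 2*√5381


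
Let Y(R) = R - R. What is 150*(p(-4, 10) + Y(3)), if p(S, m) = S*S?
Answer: 2400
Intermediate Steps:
p(S, m) = S²
Y(R) = 0
150*(p(-4, 10) + Y(3)) = 150*((-4)² + 0) = 150*(16 + 0) = 150*16 = 2400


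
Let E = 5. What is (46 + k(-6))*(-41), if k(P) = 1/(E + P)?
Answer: -1845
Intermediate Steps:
k(P) = 1/(5 + P)
(46 + k(-6))*(-41) = (46 + 1/(5 - 6))*(-41) = (46 + 1/(-1))*(-41) = (46 - 1)*(-41) = 45*(-41) = -1845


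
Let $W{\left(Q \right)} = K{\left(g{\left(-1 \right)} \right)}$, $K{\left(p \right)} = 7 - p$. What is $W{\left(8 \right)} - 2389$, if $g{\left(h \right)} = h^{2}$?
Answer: $-2383$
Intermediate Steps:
$W{\left(Q \right)} = 6$ ($W{\left(Q \right)} = 7 - \left(-1\right)^{2} = 7 - 1 = 6$)
$W{\left(8 \right)} - 2389 = 6 - 2389 = -2383$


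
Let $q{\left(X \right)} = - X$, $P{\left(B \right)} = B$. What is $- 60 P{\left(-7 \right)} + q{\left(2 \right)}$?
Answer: $418$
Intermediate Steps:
$- 60 P{\left(-7 \right)} + q{\left(2 \right)} = \left(-60\right) \left(-7\right) - 2 = 420 - 2 = 418$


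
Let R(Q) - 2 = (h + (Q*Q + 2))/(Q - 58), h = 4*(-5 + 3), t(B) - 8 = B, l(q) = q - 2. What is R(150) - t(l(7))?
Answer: 467/2 ≈ 233.50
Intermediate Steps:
l(q) = -2 + q
t(B) = 8 + B
h = -8 (h = 4*(-2) = -8)
R(Q) = 2 + (-6 + Q²)/(-58 + Q) (R(Q) = 2 + (-8 + (Q*Q + 2))/(Q - 58) = 2 + (-8 + (Q² + 2))/(-58 + Q) = 2 + (-8 + (2 + Q²))/(-58 + Q) = 2 + (-6 + Q²)/(-58 + Q))
R(150) - t(l(7)) = (-122 + 150² + 2*150)/(-58 + 150) - (8 + (-2 + 7)) = (-122 + 22500 + 300)/92 - (8 + 5) = (1/92)*22678 - 1*13 = 493/2 - 13 = 467/2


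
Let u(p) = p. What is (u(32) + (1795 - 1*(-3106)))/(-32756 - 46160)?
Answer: -4933/78916 ≈ -0.062510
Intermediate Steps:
(u(32) + (1795 - 1*(-3106)))/(-32756 - 46160) = (32 + (1795 - 1*(-3106)))/(-32756 - 46160) = (32 + (1795 + 3106))/(-78916) = (32 + 4901)*(-1/78916) = 4933*(-1/78916) = -4933/78916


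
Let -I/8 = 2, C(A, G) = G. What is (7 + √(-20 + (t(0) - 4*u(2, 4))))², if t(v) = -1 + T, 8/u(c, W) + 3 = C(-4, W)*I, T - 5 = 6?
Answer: (469 + I*√42746)²/4489 ≈ 39.478 + 43.202*I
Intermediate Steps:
T = 11 (T = 5 + 6 = 11)
I = -16 (I = -8*2 = -16)
u(c, W) = 8/(-3 - 16*W) (u(c, W) = 8/(-3 + W*(-16)) = 8/(-3 - 16*W))
t(v) = 10 (t(v) = -1 + 11 = 10)
(7 + √(-20 + (t(0) - 4*u(2, 4))))² = (7 + √(-20 + (10 - (-32)/(3 + 16*4))))² = (7 + √(-20 + (10 - (-32)/(3 + 64))))² = (7 + √(-20 + (10 - (-32)/67)))² = (7 + √(-20 + (10 - 4*(-8/67))))² = (7 + √(-20 + (10 + 32/67)))² = (7 + √(-20 + 702/67))² = (7 + √(-638/67))² = (7 + I*√42746/67)²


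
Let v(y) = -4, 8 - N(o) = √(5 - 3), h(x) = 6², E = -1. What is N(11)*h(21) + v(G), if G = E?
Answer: 284 - 36*√2 ≈ 233.09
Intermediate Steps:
h(x) = 36
N(o) = 8 - √2 (N(o) = 8 - √(5 - 3) = 8 - √2)
G = -1
N(11)*h(21) + v(G) = (8 - √2)*36 - 4 = (288 - 36*√2) - 4 = 284 - 36*√2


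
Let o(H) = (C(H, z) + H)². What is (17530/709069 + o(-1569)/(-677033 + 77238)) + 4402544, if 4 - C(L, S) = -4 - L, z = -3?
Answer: 374475519345251074/85059208171 ≈ 4.4025e+6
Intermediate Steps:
C(L, S) = 8 + L (C(L, S) = 4 - (-4 - L) = 4 + (4 + L) = 8 + L)
o(H) = (8 + 2*H)² (o(H) = ((8 + H) + H)² = (8 + 2*H)²)
(17530/709069 + o(-1569)/(-677033 + 77238)) + 4402544 = (17530/709069 + (4*(4 - 1569)²)/(-677033 + 77238)) + 4402544 = (17530*(1/709069) + (4*(-1565)²)/(-599795)) + 4402544 = (17530/709069 + (4*2449225)*(-1/599795)) + 4402544 = (17530/709069 + 9796900*(-1/599795)) + 4402544 = (17530/709069 - 1959380/119959) + 4402544 = -1387232735950/85059208171 + 4402544 = 374475519345251074/85059208171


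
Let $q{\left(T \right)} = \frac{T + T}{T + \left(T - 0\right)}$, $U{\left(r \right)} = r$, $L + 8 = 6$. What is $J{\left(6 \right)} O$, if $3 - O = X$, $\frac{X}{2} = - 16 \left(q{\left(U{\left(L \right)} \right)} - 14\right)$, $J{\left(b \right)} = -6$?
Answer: $2478$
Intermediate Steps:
$L = -2$ ($L = -8 + 6 = -2$)
$q{\left(T \right)} = 1$ ($q{\left(T \right)} = \frac{2 T}{T + \left(T + 0\right)} = \frac{2 T}{T + T} = \frac{2 T}{2 T} = 2 T \frac{1}{2 T} = 1$)
$X = 416$ ($X = 2 \left(- 16 \left(1 - 14\right)\right) = 2 \left(\left(-16\right) \left(-13\right)\right) = 2 \cdot 208 = 416$)
$O = -413$ ($O = 3 - 416 = -413$)
$J{\left(6 \right)} O = \left(-6\right) \left(-413\right) = 2478$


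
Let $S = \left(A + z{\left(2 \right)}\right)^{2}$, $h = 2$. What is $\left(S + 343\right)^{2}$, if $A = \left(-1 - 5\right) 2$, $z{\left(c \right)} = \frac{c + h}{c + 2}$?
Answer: $215296$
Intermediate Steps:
$z{\left(c \right)} = 1$ ($z{\left(c \right)} = \frac{c + 2}{c + 2} = \frac{2 + c}{2 + c} = 1$)
$A = -12$ ($A = \left(-6\right) 2 = -12$)
$S = 121$ ($S = \left(-12 + 1\right)^{2} = \left(-11\right)^{2} = 121$)
$\left(S + 343\right)^{2} = \left(121 + 343\right)^{2} = 464^{2} = 215296$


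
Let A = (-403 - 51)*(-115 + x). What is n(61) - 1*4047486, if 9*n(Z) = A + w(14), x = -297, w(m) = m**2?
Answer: -36240130/9 ≈ -4.0267e+6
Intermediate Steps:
A = 187048 (A = (-403 - 51)*(-115 - 297) = -454*(-412) = 187048)
n(Z) = 187244/9 (n(Z) = (187048 + 14**2)/9 = (187048 + 196)/9 = (1/9)*187244 = 187244/9)
n(61) - 1*4047486 = 187244/9 - 1*4047486 = 187244/9 - 4047486 = -36240130/9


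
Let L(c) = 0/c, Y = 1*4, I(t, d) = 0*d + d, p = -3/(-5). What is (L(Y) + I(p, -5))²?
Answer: 25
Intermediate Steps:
p = ⅗ (p = -3*(-⅕) = ⅗ ≈ 0.60000)
I(t, d) = d (I(t, d) = 0 + d = d)
Y = 4
L(c) = 0
(L(Y) + I(p, -5))² = (0 - 5)² = (-5)² = 25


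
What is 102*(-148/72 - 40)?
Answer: -12869/3 ≈ -4289.7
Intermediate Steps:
102*(-148/72 - 40) = 102*(-148*1/72 - 40) = 102*(-37/18 - 40) = 102*(-757/18) = -12869/3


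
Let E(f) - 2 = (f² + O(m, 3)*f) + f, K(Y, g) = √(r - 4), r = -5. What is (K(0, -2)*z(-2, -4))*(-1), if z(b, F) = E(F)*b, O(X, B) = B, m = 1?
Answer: 12*I ≈ 12.0*I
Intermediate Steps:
K(Y, g) = 3*I (K(Y, g) = √(-5 - 4) = √(-9) = 3*I)
E(f) = 2 + f² + 4*f (E(f) = 2 + ((f² + 3*f) + f) = 2 + (f² + 4*f) = 2 + f² + 4*f)
z(b, F) = b*(2 + F² + 4*F) (z(b, F) = (2 + F² + 4*F)*b = b*(2 + F² + 4*F))
(K(0, -2)*z(-2, -4))*(-1) = ((3*I)*(-2*(2 + (-4)² + 4*(-4))))*(-1) = ((3*I)*(-2*(2 + 16 - 16)))*(-1) = ((3*I)*(-2*2))*(-1) = ((3*I)*(-4))*(-1) = -12*I*(-1) = 12*I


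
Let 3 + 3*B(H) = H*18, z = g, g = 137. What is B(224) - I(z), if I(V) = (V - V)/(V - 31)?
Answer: 1343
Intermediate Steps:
z = 137
B(H) = -1 + 6*H (B(H) = -1 + (H*18)/3 = -1 + (18*H)/3 = -1 + 6*H)
I(V) = 0 (I(V) = 0/(-31 + V) = 0)
B(224) - I(z) = (-1 + 6*224) - 1*0 = (-1 + 1344) + 0 = 1343 + 0 = 1343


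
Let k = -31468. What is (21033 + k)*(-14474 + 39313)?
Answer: -259194965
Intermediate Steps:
(21033 + k)*(-14474 + 39313) = (21033 - 31468)*(-14474 + 39313) = -10435*24839 = -259194965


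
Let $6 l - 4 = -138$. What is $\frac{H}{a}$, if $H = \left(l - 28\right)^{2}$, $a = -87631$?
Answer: $- \frac{22801}{788679} \approx -0.02891$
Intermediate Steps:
$l = - \frac{67}{3}$ ($l = \frac{2}{3} + \frac{1}{6} \left(-138\right) = \frac{2}{3} - 23 = - \frac{67}{3} \approx -22.333$)
$H = \frac{22801}{9}$ ($H = \left(- \frac{67}{3} - 28\right)^{2} = \left(- \frac{151}{3}\right)^{2} = \frac{22801}{9} \approx 2533.4$)
$\frac{H}{a} = \frac{22801}{9 \left(-87631\right)} = \frac{22801}{9} \left(- \frac{1}{87631}\right) = - \frac{22801}{788679}$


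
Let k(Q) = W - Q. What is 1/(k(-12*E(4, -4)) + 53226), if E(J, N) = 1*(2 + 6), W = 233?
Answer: 1/53555 ≈ 1.8672e-5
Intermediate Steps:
E(J, N) = 8 (E(J, N) = 1*8 = 8)
k(Q) = 233 - Q
1/(k(-12*E(4, -4)) + 53226) = 1/((233 - (-12)*8) + 53226) = 1/((233 - 1*(-96)) + 53226) = 1/((233 + 96) + 53226) = 1/(329 + 53226) = 1/53555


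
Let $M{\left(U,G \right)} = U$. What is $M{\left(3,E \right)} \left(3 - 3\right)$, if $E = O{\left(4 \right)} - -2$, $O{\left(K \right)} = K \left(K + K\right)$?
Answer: $0$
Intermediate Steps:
$O{\left(K \right)} = 2 K^{2}$ ($O{\left(K \right)} = K 2 K = 2 K^{2}$)
$E = 34$ ($E = 2 \cdot 4^{2} - -2 = 2 \cdot 16 + 2 = 32 + 2 = 34$)
$M{\left(3,E \right)} \left(3 - 3\right) = 3 \left(3 - 3\right) = 3 \cdot 0 = 0$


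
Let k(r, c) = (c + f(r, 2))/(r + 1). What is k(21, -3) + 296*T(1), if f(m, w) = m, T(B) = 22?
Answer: 71641/11 ≈ 6512.8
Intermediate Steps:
k(r, c) = (c + r)/(1 + r) (k(r, c) = (c + r)/(r + 1) = (c + r)/(1 + r))
k(21, -3) + 296*T(1) = (-3 + 21)/(1 + 21) + 296*22 = 18/22 + 6512 = (1/22)*18 + 6512 = 9/11 + 6512 = 71641/11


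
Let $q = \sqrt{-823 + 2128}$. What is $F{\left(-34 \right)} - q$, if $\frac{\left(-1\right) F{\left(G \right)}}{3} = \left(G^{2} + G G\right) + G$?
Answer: $-6834 - 3 \sqrt{145} \approx -6870.1$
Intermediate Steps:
$F{\left(G \right)} = - 6 G^{2} - 3 G$ ($F{\left(G \right)} = - 3 \left(\left(G^{2} + G G\right) + G\right) = - 3 \left(\left(G^{2} + G^{2}\right) + G\right) = - 3 \left(2 G^{2} + G\right) = - 3 \left(G + 2 G^{2}\right) = - 6 G^{2} - 3 G$)
$q = 3 \sqrt{145}$ ($q = \sqrt{1305} = 3 \sqrt{145} \approx 36.125$)
$F{\left(-34 \right)} - q = \left(-3\right) \left(-34\right) \left(1 + 2 \left(-34\right)\right) - 3 \sqrt{145} = \left(-3\right) \left(-34\right) \left(1 - 68\right) - 3 \sqrt{145} = \left(-3\right) \left(-34\right) \left(-67\right) - 3 \sqrt{145} = -6834 - 3 \sqrt{145}$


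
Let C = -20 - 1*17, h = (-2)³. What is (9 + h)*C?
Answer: -37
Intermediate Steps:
h = -8
C = -37 (C = -20 - 17 = -37)
(9 + h)*C = (9 - 8)*(-37) = 1*(-37) = -37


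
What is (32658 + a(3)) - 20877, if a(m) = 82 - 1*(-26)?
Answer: 11889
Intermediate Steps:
a(m) = 108 (a(m) = 82 + 26 = 108)
(32658 + a(3)) - 20877 = (32658 + 108) - 20877 = 32766 - 20877 = 11889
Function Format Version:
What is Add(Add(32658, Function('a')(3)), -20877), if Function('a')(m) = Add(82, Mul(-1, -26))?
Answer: 11889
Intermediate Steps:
Function('a')(m) = 108 (Function('a')(m) = Add(82, 26) = 108)
Add(Add(32658, Function('a')(3)), -20877) = Add(Add(32658, 108), -20877) = Add(32766, -20877) = 11889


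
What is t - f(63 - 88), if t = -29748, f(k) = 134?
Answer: -29882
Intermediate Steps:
t - f(63 - 88) = -29748 - 1*134 = -29748 - 134 = -29882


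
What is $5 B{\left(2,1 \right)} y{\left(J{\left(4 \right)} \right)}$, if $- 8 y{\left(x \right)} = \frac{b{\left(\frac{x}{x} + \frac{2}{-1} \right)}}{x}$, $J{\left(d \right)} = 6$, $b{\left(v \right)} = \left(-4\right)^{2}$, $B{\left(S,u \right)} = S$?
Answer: $- \frac{10}{3} \approx -3.3333$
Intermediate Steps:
$b{\left(v \right)} = 16$
$y{\left(x \right)} = - \frac{2}{x}$ ($y{\left(x \right)} = - \frac{16 \frac{1}{x}}{8} = - \frac{2}{x}$)
$5 B{\left(2,1 \right)} y{\left(J{\left(4 \right)} \right)} = 5 \cdot 2 \left(- \frac{2}{6}\right) = 10 \left(\left(-2\right) \frac{1}{6}\right) = 10 \left(- \frac{1}{3}\right) = - \frac{10}{3}$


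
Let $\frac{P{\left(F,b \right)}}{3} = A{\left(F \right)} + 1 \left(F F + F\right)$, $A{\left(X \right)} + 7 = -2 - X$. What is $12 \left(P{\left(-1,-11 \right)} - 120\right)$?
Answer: $-1728$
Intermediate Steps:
$A{\left(X \right)} = -9 - X$ ($A{\left(X \right)} = -7 - \left(2 + X\right) = -9 - X$)
$P{\left(F,b \right)} = -27 + 3 F^{2}$ ($P{\left(F,b \right)} = 3 \left(\left(-9 - F\right) + 1 \left(F F + F\right)\right) = 3 \left(\left(-9 - F\right) + 1 \left(F^{2} + F\right)\right) = 3 \left(\left(-9 - F\right) + 1 \left(F + F^{2}\right)\right) = 3 \left(\left(-9 - F\right) + \left(F + F^{2}\right)\right) = 3 \left(-9 + F^{2}\right) = -27 + 3 F^{2}$)
$12 \left(P{\left(-1,-11 \right)} - 120\right) = 12 \left(\left(-27 + 3 \left(-1\right)^{2}\right) - 120\right) = 12 \left(\left(-27 + 3 \cdot 1\right) - 120\right) = 12 \left(\left(-27 + 3\right) - 120\right) = 12 \left(-24 - 120\right) = 12 \left(-144\right) = -1728$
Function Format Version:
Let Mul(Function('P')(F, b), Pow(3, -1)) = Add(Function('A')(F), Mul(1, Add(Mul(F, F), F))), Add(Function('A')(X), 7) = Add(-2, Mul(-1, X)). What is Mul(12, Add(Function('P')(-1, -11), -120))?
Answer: -1728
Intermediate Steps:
Function('A')(X) = Add(-9, Mul(-1, X)) (Function('A')(X) = Add(-7, Add(-2, Mul(-1, X))) = Add(-9, Mul(-1, X)))
Function('P')(F, b) = Add(-27, Mul(3, Pow(F, 2))) (Function('P')(F, b) = Mul(3, Add(Add(-9, Mul(-1, F)), Mul(1, Add(Mul(F, F), F)))) = Mul(3, Add(Add(-9, Mul(-1, F)), Mul(1, Add(Pow(F, 2), F)))) = Mul(3, Add(Add(-9, Mul(-1, F)), Mul(1, Add(F, Pow(F, 2))))) = Mul(3, Add(Add(-9, Mul(-1, F)), Add(F, Pow(F, 2)))) = Mul(3, Add(-9, Pow(F, 2))) = Add(-27, Mul(3, Pow(F, 2))))
Mul(12, Add(Function('P')(-1, -11), -120)) = Mul(12, Add(Add(-27, Mul(3, Pow(-1, 2))), -120)) = Mul(12, Add(Add(-27, Mul(3, 1)), -120)) = Mul(12, Add(Add(-27, 3), -120)) = Mul(12, Add(-24, -120)) = Mul(12, -144) = -1728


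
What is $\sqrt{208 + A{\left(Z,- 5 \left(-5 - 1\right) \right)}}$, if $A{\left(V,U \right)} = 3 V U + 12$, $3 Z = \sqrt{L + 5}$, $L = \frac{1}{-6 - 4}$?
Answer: $\sqrt{220 + 21 \sqrt{10}} \approx 16.924$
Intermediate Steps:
$L = - \frac{1}{10}$ ($L = \frac{1}{-10} = - \frac{1}{10} \approx -0.1$)
$Z = \frac{7 \sqrt{10}}{30}$ ($Z = \frac{\sqrt{- \frac{1}{10} + 5}}{3} = \frac{\sqrt{\frac{49}{10}}}{3} = \frac{\frac{7}{10} \sqrt{10}}{3} = \frac{7 \sqrt{10}}{30} \approx 0.73786$)
$A{\left(V,U \right)} = 12 + 3 U V$ ($A{\left(V,U \right)} = 3 U V + 12 = 12 + 3 U V$)
$\sqrt{208 + A{\left(Z,- 5 \left(-5 - 1\right) \right)}} = \sqrt{208 + \left(12 + 3 \left(- 5 \left(-5 - 1\right)\right) \frac{7 \sqrt{10}}{30}\right)} = \sqrt{208 + \left(12 + 3 \left(\left(-5\right) \left(-6\right)\right) \frac{7 \sqrt{10}}{30}\right)} = \sqrt{208 + \left(12 + 3 \cdot 30 \frac{7 \sqrt{10}}{30}\right)} = \sqrt{208 + \left(12 + 21 \sqrt{10}\right)} = \sqrt{220 + 21 \sqrt{10}}$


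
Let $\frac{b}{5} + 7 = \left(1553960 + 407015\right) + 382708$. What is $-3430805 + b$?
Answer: $8287575$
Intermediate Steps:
$b = 11718380$ ($b = -35 + 5 \left(\left(1553960 + 407015\right) + 382708\right) = -35 + 5 \left(1960975 + 382708\right) = -35 + 5 \cdot 2343683 = -35 + 11718415 = 11718380$)
$-3430805 + b = -3430805 + 11718380 = 8287575$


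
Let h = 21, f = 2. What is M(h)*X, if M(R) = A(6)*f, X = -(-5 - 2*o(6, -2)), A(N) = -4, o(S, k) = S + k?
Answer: -104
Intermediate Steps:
X = 13 (X = -(-5 - 2*(6 - 2)) = -(-5 - 2*4) = -(-5 - 8) = -1*(-13) = 13)
M(R) = -8 (M(R) = -4*2 = -8)
M(h)*X = -8*13 = -104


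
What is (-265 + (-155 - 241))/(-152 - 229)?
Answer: 661/381 ≈ 1.7349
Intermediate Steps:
(-265 + (-155 - 241))/(-152 - 229) = (-265 - 396)/(-381) = -661*(-1/381) = 661/381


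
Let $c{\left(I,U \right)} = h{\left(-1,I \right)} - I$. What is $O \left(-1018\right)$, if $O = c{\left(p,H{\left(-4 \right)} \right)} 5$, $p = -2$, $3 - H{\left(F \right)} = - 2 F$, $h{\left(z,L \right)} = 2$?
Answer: $-20360$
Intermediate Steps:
$H{\left(F \right)} = 3 + 2 F$ ($H{\left(F \right)} = 3 - - 2 F = 3 + 2 F$)
$c{\left(I,U \right)} = 2 - I$
$O = 20$ ($O = \left(2 - -2\right) 5 = \left(2 + 2\right) 5 = 4 \cdot 5 = 20$)
$O \left(-1018\right) = 20 \left(-1018\right) = -20360$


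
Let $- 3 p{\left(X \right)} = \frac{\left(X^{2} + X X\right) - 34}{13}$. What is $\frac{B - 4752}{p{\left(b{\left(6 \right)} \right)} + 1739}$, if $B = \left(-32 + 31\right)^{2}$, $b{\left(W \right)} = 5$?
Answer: $- \frac{185289}{67805} \approx -2.7327$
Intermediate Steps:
$B = 1$ ($B = \left(-1\right)^{2} = 1$)
$p{\left(X \right)} = \frac{34}{39} - \frac{2 X^{2}}{39}$ ($p{\left(X \right)} = - \frac{\left(\left(X^{2} + X X\right) - 34\right) \frac{1}{13}}{3} = - \frac{\left(\left(X^{2} + X^{2}\right) - 34\right) \frac{1}{13}}{3} = - \frac{\left(2 X^{2} - 34\right) \frac{1}{13}}{3} = - \frac{\left(-34 + 2 X^{2}\right) \frac{1}{13}}{3} = - \frac{- \frac{34}{13} + \frac{2 X^{2}}{13}}{3} = \frac{34}{39} - \frac{2 X^{2}}{39}$)
$\frac{B - 4752}{p{\left(b{\left(6 \right)} \right)} + 1739} = \frac{1 - 4752}{\left(\frac{34}{39} - \frac{2 \cdot 5^{2}}{39}\right) + 1739} = - \frac{4751}{\left(\frac{34}{39} - \frac{50}{39}\right) + 1739} = - \frac{4751}{- \frac{16}{39} + 1739} = - \frac{4751}{\frac{67805}{39}} = \left(-4751\right) \frac{39}{67805} = - \frac{185289}{67805}$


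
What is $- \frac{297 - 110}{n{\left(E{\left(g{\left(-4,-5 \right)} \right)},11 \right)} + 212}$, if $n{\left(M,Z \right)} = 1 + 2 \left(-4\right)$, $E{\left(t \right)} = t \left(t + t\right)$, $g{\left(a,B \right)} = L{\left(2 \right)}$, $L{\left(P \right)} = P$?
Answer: $- \frac{187}{205} \approx -0.9122$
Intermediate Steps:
$g{\left(a,B \right)} = 2$
$E{\left(t \right)} = 2 t^{2}$ ($E{\left(t \right)} = t 2 t = 2 t^{2}$)
$n{\left(M,Z \right)} = -7$ ($n{\left(M,Z \right)} = 1 - 8 = -7$)
$- \frac{297 - 110}{n{\left(E{\left(g{\left(-4,-5 \right)} \right)},11 \right)} + 212} = - \frac{297 - 110}{-7 + 212} = - \frac{187}{205}$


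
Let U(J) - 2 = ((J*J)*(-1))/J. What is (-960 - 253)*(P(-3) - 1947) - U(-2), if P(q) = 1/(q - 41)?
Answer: 103916321/44 ≈ 2.3617e+6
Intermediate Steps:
P(q) = 1/(-41 + q)
U(J) = 2 - J (U(J) = 2 + ((J*J)*(-1))/J = 2 + (J²*(-1))/J = 2 + (-J²)/J = 2 - J)
(-960 - 253)*(P(-3) - 1947) - U(-2) = (-960 - 253)*(1/(-41 - 3) - 1947) - (2 - 1*(-2)) = -1213*(1/(-44) - 1947) - (2 + 2) = -1213*(-1/44 - 1947) - 1*4 = -1213*(-85669/44) - 4 = 103916497/44 - 4 = 103916321/44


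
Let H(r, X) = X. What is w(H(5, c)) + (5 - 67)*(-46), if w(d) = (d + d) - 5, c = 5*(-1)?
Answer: 2837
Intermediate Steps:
c = -5
w(d) = -5 + 2*d (w(d) = 2*d - 5 = -5 + 2*d)
w(H(5, c)) + (5 - 67)*(-46) = (-5 + 2*(-5)) + (5 - 67)*(-46) = (-5 - 10) - 62*(-46) = -15 + 2852 = 2837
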